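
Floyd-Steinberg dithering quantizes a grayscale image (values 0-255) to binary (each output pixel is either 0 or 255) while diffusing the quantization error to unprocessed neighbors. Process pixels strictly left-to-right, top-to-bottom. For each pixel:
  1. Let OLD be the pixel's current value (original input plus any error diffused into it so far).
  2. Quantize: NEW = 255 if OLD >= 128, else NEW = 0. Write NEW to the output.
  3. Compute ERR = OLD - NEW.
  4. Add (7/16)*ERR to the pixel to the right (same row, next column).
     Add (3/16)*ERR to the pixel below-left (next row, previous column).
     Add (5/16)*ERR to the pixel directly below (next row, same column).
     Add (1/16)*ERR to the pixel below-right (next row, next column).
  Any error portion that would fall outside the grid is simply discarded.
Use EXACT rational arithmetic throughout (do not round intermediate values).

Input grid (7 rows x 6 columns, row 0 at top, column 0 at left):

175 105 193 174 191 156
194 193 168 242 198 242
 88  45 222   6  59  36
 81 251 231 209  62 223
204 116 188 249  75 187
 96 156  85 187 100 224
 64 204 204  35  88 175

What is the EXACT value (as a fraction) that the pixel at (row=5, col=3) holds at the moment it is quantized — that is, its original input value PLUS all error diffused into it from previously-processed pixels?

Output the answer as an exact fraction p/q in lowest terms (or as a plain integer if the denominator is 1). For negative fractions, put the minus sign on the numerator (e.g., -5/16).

(0,0): OLD=175 → NEW=255, ERR=-80
(0,1): OLD=70 → NEW=0, ERR=70
(0,2): OLD=1789/8 → NEW=255, ERR=-251/8
(0,3): OLD=20515/128 → NEW=255, ERR=-12125/128
(0,4): OLD=306293/2048 → NEW=255, ERR=-215947/2048
(0,5): OLD=3600179/32768 → NEW=0, ERR=3600179/32768
(1,0): OLD=1457/8 → NEW=255, ERR=-583/8
(1,1): OLD=11015/64 → NEW=255, ERR=-5305/64
(1,2): OLD=222299/2048 → NEW=0, ERR=222299/2048
(1,3): OLD=1950963/8192 → NEW=255, ERR=-137997/8192
(1,4): OLD=90365885/524288 → NEW=255, ERR=-43327555/524288
(1,5): OLD=1959482139/8388608 → NEW=255, ERR=-179612901/8388608
(2,0): OLD=50877/1024 → NEW=0, ERR=50877/1024
(2,1): OLD=1855687/32768 → NEW=0, ERR=1855687/32768
(2,2): OLD=142793541/524288 → NEW=255, ERR=9100101/524288
(2,3): OLD=-1600403/4194304 → NEW=0, ERR=-1600403/4194304
(2,4): OLD=3750088279/134217728 → NEW=0, ERR=3750088279/134217728
(2,5): OLD=78099143121/2147483648 → NEW=0, ERR=78099143121/2147483648
(3,0): OLD=56174709/524288 → NEW=0, ERR=56174709/524288
(3,1): OLD=1350283929/4194304 → NEW=255, ERR=280736409/4194304
(3,2): OLD=9032016607/33554432 → NEW=255, ERR=475636447/33554432
(3,3): OLD=475465729161/2147483648 → NEW=255, ERR=-72142601079/2147483648
(3,4): OLD=1079395328305/17179869184 → NEW=0, ERR=1079395328305/17179869184
(3,5): OLD=72457517571199/274877906944 → NEW=255, ERR=2363651300479/274877906944
(4,0): OLD=16779405843/67108864 → NEW=255, ERR=-333354477/67108864
(4,1): OLD=154723664399/1073741824 → NEW=255, ERR=-119080500721/1073741824
(4,2): OLD=4872016704301/34359738368 → NEW=255, ERR=-3889716579539/34359738368
(4,3): OLD=110853197206577/549755813888 → NEW=255, ERR=-29334535334863/549755813888
(4,4): OLD=622781883777009/8796093022208 → NEW=0, ERR=622781883777009/8796093022208
(4,5): OLD=31608218125054199/140737488355328 → NEW=255, ERR=-4279841405554441/140737488355328
(5,0): OLD=1265357581341/17179869184 → NEW=0, ERR=1265357581341/17179869184
(5,1): OLD=72584205759101/549755813888 → NEW=255, ERR=-67603526782339/549755813888
(5,2): OLD=-92853464662777/4398046511104 → NEW=0, ERR=-92853464662777/4398046511104
(5,3): OLD=23543777197347461/140737488355328 → NEW=255, ERR=-12344282333261179/140737488355328
Target (5,3): original=187, with diffused error = 23543777197347461/140737488355328

Answer: 23543777197347461/140737488355328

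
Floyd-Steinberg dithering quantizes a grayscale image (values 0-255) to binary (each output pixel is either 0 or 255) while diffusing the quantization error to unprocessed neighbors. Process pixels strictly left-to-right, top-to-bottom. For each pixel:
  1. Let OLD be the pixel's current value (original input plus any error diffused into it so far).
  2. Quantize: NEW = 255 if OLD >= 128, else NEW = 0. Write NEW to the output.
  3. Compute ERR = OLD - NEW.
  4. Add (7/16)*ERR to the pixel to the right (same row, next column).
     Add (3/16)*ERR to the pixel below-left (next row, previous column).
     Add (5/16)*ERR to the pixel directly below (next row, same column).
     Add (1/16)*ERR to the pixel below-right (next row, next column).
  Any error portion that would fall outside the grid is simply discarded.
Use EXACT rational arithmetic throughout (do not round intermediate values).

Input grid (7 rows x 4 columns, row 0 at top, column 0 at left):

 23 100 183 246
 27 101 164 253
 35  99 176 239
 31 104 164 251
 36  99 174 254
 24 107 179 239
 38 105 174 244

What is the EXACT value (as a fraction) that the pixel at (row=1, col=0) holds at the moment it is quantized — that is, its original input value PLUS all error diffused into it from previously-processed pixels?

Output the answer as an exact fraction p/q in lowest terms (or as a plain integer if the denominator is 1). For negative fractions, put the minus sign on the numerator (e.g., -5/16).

Answer: 14035/256

Derivation:
(0,0): OLD=23 → NEW=0, ERR=23
(0,1): OLD=1761/16 → NEW=0, ERR=1761/16
(0,2): OLD=59175/256 → NEW=255, ERR=-6105/256
(0,3): OLD=964881/4096 → NEW=255, ERR=-79599/4096
(1,0): OLD=14035/256 → NEW=0, ERR=14035/256
Target (1,0): original=27, with diffused error = 14035/256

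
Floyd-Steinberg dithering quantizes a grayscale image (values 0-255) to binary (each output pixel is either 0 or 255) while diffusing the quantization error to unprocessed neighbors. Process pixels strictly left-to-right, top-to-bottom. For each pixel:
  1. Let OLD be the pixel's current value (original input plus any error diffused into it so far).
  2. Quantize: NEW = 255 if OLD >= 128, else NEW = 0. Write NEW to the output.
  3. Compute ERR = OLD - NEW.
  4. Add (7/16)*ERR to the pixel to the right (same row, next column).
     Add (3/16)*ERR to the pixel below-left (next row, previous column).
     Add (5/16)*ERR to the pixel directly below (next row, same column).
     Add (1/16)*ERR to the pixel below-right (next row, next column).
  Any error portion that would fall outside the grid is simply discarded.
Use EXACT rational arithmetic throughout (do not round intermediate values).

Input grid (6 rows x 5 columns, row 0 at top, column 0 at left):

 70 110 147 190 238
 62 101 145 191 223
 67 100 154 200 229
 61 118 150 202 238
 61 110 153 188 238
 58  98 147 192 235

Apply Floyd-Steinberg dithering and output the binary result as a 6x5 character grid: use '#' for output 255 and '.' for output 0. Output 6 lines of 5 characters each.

Answer: .#.##
..###
.#.##
.#.##
.#.##
..###

Derivation:
(0,0): OLD=70 → NEW=0, ERR=70
(0,1): OLD=1125/8 → NEW=255, ERR=-915/8
(0,2): OLD=12411/128 → NEW=0, ERR=12411/128
(0,3): OLD=475997/2048 → NEW=255, ERR=-46243/2048
(0,4): OLD=7475083/32768 → NEW=255, ERR=-880757/32768
(1,0): OLD=7991/128 → NEW=0, ERR=7991/128
(1,1): OLD=117889/1024 → NEW=0, ERR=117889/1024
(1,2): OLD=7021717/32768 → NEW=255, ERR=-1334123/32768
(1,3): OLD=21908913/131072 → NEW=255, ERR=-11514447/131072
(1,4): OLD=366489075/2097152 → NEW=255, ERR=-168284685/2097152
(2,0): OLD=1771035/16384 → NEW=0, ERR=1771035/16384
(2,1): OLD=94128857/524288 → NEW=255, ERR=-39564583/524288
(2,2): OLD=830349515/8388608 → NEW=0, ERR=830349515/8388608
(2,3): OLD=26610417457/134217728 → NEW=255, ERR=-7615103183/134217728
(2,4): OLD=372826140183/2147483648 → NEW=255, ERR=-174782190057/2147483648
(3,0): OLD=676376939/8388608 → NEW=0, ERR=676376939/8388608
(3,1): OLD=10402491151/67108864 → NEW=255, ERR=-6710269169/67108864
(3,2): OLD=261632897237/2147483648 → NEW=0, ERR=261632897237/2147483648
(3,3): OLD=981389010253/4294967296 → NEW=255, ERR=-113827650227/4294967296
(3,4): OLD=13566936709153/68719476736 → NEW=255, ERR=-3956529858527/68719476736
(4,0): OLD=72422521317/1073741824 → NEW=0, ERR=72422521317/1073741824
(4,1): OLD=4677894639973/34359738368 → NEW=255, ERR=-4083838643867/34359738368
(4,2): OLD=70288879376779/549755813888 → NEW=0, ERR=70288879376779/549755813888
(4,3): OLD=2044859252755301/8796093022208 → NEW=255, ERR=-198144467907739/8796093022208
(4,4): OLD=29343212816091715/140737488355328 → NEW=255, ERR=-6544846714516925/140737488355328
(5,0): OLD=31221924684623/549755813888 → NEW=0, ERR=31221924684623/549755813888
(5,1): OLD=500905233252013/4398046511104 → NEW=0, ERR=500905233252013/4398046511104
(5,2): OLD=31684298307350549/140737488355328 → NEW=255, ERR=-4203761223258091/140737488355328
(5,3): OLD=96356772802261627/562949953421312 → NEW=255, ERR=-47195465320172933/562949953421312
(5,4): OLD=1642745387386488793/9007199254740992 → NEW=255, ERR=-654090422572464167/9007199254740992
Row 0: .#.##
Row 1: ..###
Row 2: .#.##
Row 3: .#.##
Row 4: .#.##
Row 5: ..###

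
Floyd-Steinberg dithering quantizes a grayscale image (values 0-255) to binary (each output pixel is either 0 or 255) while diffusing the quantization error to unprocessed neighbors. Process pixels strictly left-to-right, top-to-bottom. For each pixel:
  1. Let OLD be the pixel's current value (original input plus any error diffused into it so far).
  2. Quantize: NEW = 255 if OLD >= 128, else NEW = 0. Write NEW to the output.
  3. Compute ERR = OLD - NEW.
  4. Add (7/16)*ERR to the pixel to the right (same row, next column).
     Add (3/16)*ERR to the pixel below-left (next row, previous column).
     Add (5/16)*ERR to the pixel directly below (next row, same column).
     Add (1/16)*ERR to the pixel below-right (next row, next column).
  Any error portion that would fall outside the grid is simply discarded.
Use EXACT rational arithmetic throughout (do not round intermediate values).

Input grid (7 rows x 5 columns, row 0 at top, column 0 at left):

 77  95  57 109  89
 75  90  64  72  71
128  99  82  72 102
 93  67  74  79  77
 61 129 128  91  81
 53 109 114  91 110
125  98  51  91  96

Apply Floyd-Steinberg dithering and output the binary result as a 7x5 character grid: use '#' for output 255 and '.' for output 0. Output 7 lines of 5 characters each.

Answer: .#..#
...#.
#.#..
...#.
.##..
..#.#
#....

Derivation:
(0,0): OLD=77 → NEW=0, ERR=77
(0,1): OLD=2059/16 → NEW=255, ERR=-2021/16
(0,2): OLD=445/256 → NEW=0, ERR=445/256
(0,3): OLD=449579/4096 → NEW=0, ERR=449579/4096
(0,4): OLD=8979757/65536 → NEW=255, ERR=-7731923/65536
(1,0): OLD=19297/256 → NEW=0, ERR=19297/256
(1,1): OLD=181543/2048 → NEW=0, ERR=181543/2048
(1,2): OLD=7602867/65536 → NEW=0, ERR=7602867/65536
(1,3): OLD=35400503/262144 → NEW=255, ERR=-31446217/262144
(1,4): OLD=-48193339/4194304 → NEW=0, ERR=-48193339/4194304
(2,0): OLD=5510813/32768 → NEW=255, ERR=-2845027/32768
(2,1): OLD=120774159/1048576 → NEW=0, ERR=120774159/1048576
(2,2): OLD=2544975597/16777216 → NEW=255, ERR=-1733214483/16777216
(2,3): OLD=-1499924105/268435456 → NEW=0, ERR=-1499924105/268435456
(2,4): OLD=379964400769/4294967296 → NEW=0, ERR=379964400769/4294967296
(3,0): OLD=1467399245/16777216 → NEW=0, ERR=1467399245/16777216
(3,1): OLD=15631302857/134217728 → NEW=0, ERR=15631302857/134217728
(3,2): OLD=424427073651/4294967296 → NEW=0, ERR=424427073651/4294967296
(3,3): OLD=1122003067995/8589934592 → NEW=255, ERR=-1068430252965/8589934592
(3,4): OLD=6855434082919/137438953472 → NEW=0, ERR=6855434082919/137438953472
(4,0): OLD=236586380899/2147483648 → NEW=0, ERR=236586380899/2147483648
(4,1): OLD=16326965716323/68719476736 → NEW=255, ERR=-1196500851357/68719476736
(4,2): OLD=148677049279533/1099511627776 → NEW=255, ERR=-131698415803347/1099511627776
(4,3): OLD=268388406365539/17592186044416 → NEW=0, ERR=268388406365539/17592186044416
(4,4): OLD=26877524613117749/281474976710656 → NEW=0, ERR=26877524613117749/281474976710656
(5,0): OLD=92538434661897/1099511627776 → NEW=0, ERR=92538434661897/1099511627776
(5,1): OLD=1097817116488155/8796093022208 → NEW=0, ERR=1097817116488155/8796093022208
(5,2): OLD=37420574712730419/281474976710656 → NEW=255, ERR=-34355544348486861/281474976710656
(5,3): OLD=59431901888561661/1125899906842624 → NEW=0, ERR=59431901888561661/1125899906842624
(5,4): OLD=2952334499532699343/18014398509481984 → NEW=255, ERR=-1641337120385206577/18014398509481984
(6,0): OLD=24587174780356345/140737488355328 → NEW=255, ERR=-11300884750252295/140737488355328
(6,1): OLD=379414321844866327/4503599627370496 → NEW=0, ERR=379414321844866327/4503599627370496
(6,2): OLD=4857659187274115437/72057594037927936 → NEW=0, ERR=4857659187274115437/72057594037927936
(6,3): OLD=129446615036646499055/1152921504606846976 → NEW=0, ERR=129446615036646499055/1152921504606846976
(6,4): OLD=2212644125343263484745/18446744073709551616 → NEW=0, ERR=2212644125343263484745/18446744073709551616
Row 0: .#..#
Row 1: ...#.
Row 2: #.#..
Row 3: ...#.
Row 4: .##..
Row 5: ..#.#
Row 6: #....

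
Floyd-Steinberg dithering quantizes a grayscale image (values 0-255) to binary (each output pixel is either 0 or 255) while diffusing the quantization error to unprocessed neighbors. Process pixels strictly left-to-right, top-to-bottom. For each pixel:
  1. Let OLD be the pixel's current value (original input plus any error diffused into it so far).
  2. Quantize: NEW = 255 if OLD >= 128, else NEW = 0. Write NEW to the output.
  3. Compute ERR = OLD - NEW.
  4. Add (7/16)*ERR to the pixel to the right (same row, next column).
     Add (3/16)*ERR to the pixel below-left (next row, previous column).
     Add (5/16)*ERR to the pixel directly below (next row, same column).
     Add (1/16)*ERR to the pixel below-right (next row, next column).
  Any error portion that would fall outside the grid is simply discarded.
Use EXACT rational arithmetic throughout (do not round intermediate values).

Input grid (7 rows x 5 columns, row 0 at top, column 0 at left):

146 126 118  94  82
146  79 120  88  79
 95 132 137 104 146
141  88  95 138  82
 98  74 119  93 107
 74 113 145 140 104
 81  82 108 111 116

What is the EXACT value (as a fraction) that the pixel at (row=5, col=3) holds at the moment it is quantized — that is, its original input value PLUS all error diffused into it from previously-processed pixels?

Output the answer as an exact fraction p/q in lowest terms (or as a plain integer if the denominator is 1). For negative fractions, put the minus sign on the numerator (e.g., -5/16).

(0,0): OLD=146 → NEW=255, ERR=-109
(0,1): OLD=1253/16 → NEW=0, ERR=1253/16
(0,2): OLD=38979/256 → NEW=255, ERR=-26301/256
(0,3): OLD=200917/4096 → NEW=0, ERR=200917/4096
(0,4): OLD=6780371/65536 → NEW=0, ERR=6780371/65536
(1,0): OLD=32415/256 → NEW=0, ERR=32415/256
(1,1): OLD=271961/2048 → NEW=255, ERR=-250279/2048
(1,2): OLD=3179853/65536 → NEW=0, ERR=3179853/65536
(1,3): OLD=36053769/262144 → NEW=255, ERR=-30792951/262144
(1,4): OLD=264265467/4194304 → NEW=0, ERR=264265467/4194304
(2,0): OLD=3658723/32768 → NEW=0, ERR=3658723/32768
(2,1): OLD=167427313/1048576 → NEW=255, ERR=-99959567/1048576
(2,2): OLD=1355491603/16777216 → NEW=0, ERR=1355491603/16777216
(2,3): OLD=31537212297/268435456 → NEW=0, ERR=31537212297/268435456
(2,4): OLD=900858678911/4294967296 → NEW=255, ERR=-194357981569/4294967296
(3,0): OLD=2651104435/16777216 → NEW=255, ERR=-1627085645/16777216
(3,1): OLD=5087848119/134217728 → NEW=0, ERR=5087848119/134217728
(3,2): OLD=656713082765/4294967296 → NEW=255, ERR=-438503577715/4294967296
(3,3): OLD=1087583954373/8589934592 → NEW=0, ERR=1087583954373/8589934592
(3,4): OLD=17948692843129/137438953472 → NEW=255, ERR=-17098240292231/137438953472
(4,0): OLD=160633516061/2147483648 → NEW=0, ERR=160633516061/2147483648
(4,1): OLD=6416121544093/68719476736 → NEW=0, ERR=6416121544093/68719476736
(4,2): OLD=169381441438675/1099511627776 → NEW=255, ERR=-110994023644205/1099511627776
(4,3): OLD=1032554184511389/17592186044416 → NEW=0, ERR=1032554184511389/17592186044416
(4,4): OLD=28630199951147979/281474976710656 → NEW=0, ERR=28630199951147979/281474976710656
(5,0): OLD=126313587657463/1099511627776 → NEW=0, ERR=126313587657463/1099511627776
(5,1): OLD=1567332074719653/8796093022208 → NEW=255, ERR=-675671645943387/8796093022208
(5,2): OLD=27215136357123277/281474976710656 → NEW=0, ERR=27215136357123277/281474976710656
(5,3): OLD=240272591723292739/1125899906842624 → NEW=255, ERR=-46831884521576381/1125899906842624
Target (5,3): original=140, with diffused error = 240272591723292739/1125899906842624

Answer: 240272591723292739/1125899906842624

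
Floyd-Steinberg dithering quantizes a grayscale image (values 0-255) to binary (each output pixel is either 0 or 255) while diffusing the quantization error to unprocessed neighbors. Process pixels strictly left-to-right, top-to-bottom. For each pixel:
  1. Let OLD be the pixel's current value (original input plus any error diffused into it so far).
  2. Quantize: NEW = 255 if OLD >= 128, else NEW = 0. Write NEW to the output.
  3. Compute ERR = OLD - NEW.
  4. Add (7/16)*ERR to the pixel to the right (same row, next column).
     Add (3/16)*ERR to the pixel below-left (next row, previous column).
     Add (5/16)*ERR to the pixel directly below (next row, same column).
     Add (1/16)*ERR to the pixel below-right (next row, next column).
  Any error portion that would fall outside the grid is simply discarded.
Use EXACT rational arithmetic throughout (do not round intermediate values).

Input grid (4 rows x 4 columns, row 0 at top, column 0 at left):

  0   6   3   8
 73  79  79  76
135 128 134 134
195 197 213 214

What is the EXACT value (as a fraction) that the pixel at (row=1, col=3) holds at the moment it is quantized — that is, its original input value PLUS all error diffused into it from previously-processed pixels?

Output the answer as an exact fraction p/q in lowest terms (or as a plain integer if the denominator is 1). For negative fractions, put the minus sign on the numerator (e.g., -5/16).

(0,0): OLD=0 → NEW=0, ERR=0
(0,1): OLD=6 → NEW=0, ERR=6
(0,2): OLD=45/8 → NEW=0, ERR=45/8
(0,3): OLD=1339/128 → NEW=0, ERR=1339/128
(1,0): OLD=593/8 → NEW=0, ERR=593/8
(1,1): OLD=7319/64 → NEW=0, ERR=7319/64
(1,2): OLD=272643/2048 → NEW=255, ERR=-249597/2048
(1,3): OLD=861829/32768 → NEW=0, ERR=861829/32768
Target (1,3): original=76, with diffused error = 861829/32768

Answer: 861829/32768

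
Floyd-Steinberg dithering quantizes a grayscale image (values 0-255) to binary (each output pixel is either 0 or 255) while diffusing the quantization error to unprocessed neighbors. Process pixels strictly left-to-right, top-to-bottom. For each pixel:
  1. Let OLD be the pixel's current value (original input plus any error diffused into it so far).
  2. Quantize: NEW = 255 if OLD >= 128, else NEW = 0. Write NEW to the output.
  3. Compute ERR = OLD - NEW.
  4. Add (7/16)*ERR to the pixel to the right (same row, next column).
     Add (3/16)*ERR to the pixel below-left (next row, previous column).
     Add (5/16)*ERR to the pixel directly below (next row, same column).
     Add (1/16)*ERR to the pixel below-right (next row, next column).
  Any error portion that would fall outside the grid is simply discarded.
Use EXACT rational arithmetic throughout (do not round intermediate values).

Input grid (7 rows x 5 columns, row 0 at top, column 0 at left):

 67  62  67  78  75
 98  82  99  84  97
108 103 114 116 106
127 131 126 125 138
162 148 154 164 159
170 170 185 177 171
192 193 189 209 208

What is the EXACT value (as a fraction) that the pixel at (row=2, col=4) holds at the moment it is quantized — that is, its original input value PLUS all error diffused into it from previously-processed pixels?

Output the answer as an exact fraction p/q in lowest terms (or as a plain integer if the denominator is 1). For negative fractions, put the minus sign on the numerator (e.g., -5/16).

Answer: 485499139567/4294967296

Derivation:
(0,0): OLD=67 → NEW=0, ERR=67
(0,1): OLD=1461/16 → NEW=0, ERR=1461/16
(0,2): OLD=27379/256 → NEW=0, ERR=27379/256
(0,3): OLD=511141/4096 → NEW=0, ERR=511141/4096
(0,4): OLD=8493187/65536 → NEW=255, ERR=-8218493/65536
(1,0): OLD=34831/256 → NEW=255, ERR=-30449/256
(1,1): OLD=169449/2048 → NEW=0, ERR=169449/2048
(1,2): OLD=12958109/65536 → NEW=255, ERR=-3753571/65536
(1,3): OLD=21262553/262144 → NEW=0, ERR=21262553/262144
(1,4): OLD=424028523/4194304 → NEW=0, ERR=424028523/4194304
(2,0): OLD=2829331/32768 → NEW=0, ERR=2829331/32768
(2,1): OLD=155670145/1048576 → NEW=255, ERR=-111716735/1048576
(2,2): OLD=1172208323/16777216 → NEW=0, ERR=1172208323/16777216
(2,3): OLD=50275416217/268435456 → NEW=255, ERR=-18175625063/268435456
(2,4): OLD=485499139567/4294967296 → NEW=0, ERR=485499139567/4294967296
Target (2,4): original=106, with diffused error = 485499139567/4294967296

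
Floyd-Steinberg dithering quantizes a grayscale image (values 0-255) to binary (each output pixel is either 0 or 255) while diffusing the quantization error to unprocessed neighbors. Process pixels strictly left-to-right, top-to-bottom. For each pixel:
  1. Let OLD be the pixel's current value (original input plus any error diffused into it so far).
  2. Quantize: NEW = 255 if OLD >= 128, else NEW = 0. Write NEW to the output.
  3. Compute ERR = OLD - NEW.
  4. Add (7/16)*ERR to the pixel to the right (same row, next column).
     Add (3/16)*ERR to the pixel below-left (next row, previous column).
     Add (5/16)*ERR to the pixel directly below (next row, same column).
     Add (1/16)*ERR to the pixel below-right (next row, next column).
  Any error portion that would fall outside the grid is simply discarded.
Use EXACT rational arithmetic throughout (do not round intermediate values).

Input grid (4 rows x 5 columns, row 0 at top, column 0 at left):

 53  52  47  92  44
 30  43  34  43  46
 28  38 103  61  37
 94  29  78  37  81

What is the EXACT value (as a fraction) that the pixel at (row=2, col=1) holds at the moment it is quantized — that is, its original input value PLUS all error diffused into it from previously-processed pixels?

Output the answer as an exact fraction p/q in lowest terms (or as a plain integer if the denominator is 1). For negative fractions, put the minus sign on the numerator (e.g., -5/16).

(0,0): OLD=53 → NEW=0, ERR=53
(0,1): OLD=1203/16 → NEW=0, ERR=1203/16
(0,2): OLD=20453/256 → NEW=0, ERR=20453/256
(0,3): OLD=520003/4096 → NEW=0, ERR=520003/4096
(0,4): OLD=6523605/65536 → NEW=0, ERR=6523605/65536
(1,0): OLD=15529/256 → NEW=0, ERR=15529/256
(1,1): OLD=227999/2048 → NEW=0, ERR=227999/2048
(1,2): OLD=8924427/65536 → NEW=255, ERR=-7787253/65536
(1,3): OLD=14246255/262144 → NEW=0, ERR=14246255/262144
(1,4): OLD=456414061/4194304 → NEW=0, ERR=456414061/4194304
(2,0): OLD=2222661/32768 → NEW=0, ERR=2222661/32768
(2,1): OLD=88056647/1048576 → NEW=0, ERR=88056647/1048576
Target (2,1): original=38, with diffused error = 88056647/1048576

Answer: 88056647/1048576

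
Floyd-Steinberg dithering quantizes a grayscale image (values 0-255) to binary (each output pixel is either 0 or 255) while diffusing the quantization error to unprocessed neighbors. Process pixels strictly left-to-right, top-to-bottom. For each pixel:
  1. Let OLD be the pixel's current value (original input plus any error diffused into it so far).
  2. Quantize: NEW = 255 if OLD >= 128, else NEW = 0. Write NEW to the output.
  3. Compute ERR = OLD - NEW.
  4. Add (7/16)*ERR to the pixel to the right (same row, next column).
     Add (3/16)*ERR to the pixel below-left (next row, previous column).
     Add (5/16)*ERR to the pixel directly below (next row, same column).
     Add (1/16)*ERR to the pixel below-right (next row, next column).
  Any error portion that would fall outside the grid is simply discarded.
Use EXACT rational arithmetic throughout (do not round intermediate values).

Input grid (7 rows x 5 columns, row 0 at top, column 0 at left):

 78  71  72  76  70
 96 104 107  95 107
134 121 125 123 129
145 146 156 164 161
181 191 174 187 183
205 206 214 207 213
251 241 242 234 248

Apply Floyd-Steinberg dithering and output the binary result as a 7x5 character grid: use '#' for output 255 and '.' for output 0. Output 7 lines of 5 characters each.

Answer: .....
#.##.
.#.#.
#.###
##.#.
#####
#####

Derivation:
(0,0): OLD=78 → NEW=0, ERR=78
(0,1): OLD=841/8 → NEW=0, ERR=841/8
(0,2): OLD=15103/128 → NEW=0, ERR=15103/128
(0,3): OLD=261369/2048 → NEW=0, ERR=261369/2048
(0,4): OLD=4123343/32768 → NEW=0, ERR=4123343/32768
(1,0): OLD=17931/128 → NEW=255, ERR=-14709/128
(1,1): OLD=116301/1024 → NEW=0, ERR=116301/1024
(1,2): OLD=7342033/32768 → NEW=255, ERR=-1013807/32768
(1,3): OLD=19964157/131072 → NEW=255, ERR=-13459203/131072
(1,4): OLD=229375319/2097152 → NEW=0, ERR=229375319/2097152
(2,0): OLD=1955999/16384 → NEW=0, ERR=1955999/16384
(2,1): OLD=102624069/524288 → NEW=255, ERR=-31069371/524288
(2,2): OLD=648021519/8388608 → NEW=0, ERR=648021519/8388608
(2,3): OLD=19230955453/134217728 → NEW=255, ERR=-14994565187/134217728
(2,4): OLD=231681312491/2147483648 → NEW=0, ERR=231681312491/2147483648
(3,0): OLD=1436099887/8388608 → NEW=255, ERR=-702995153/8388608
(3,1): OLD=7567404291/67108864 → NEW=0, ERR=7567404291/67108864
(3,2): OLD=439855376145/2147483648 → NEW=255, ERR=-107752954095/2147483648
(3,3): OLD=567762330633/4294967296 → NEW=255, ERR=-527454329847/4294967296
(3,4): OLD=9208642484493/68719476736 → NEW=255, ERR=-8314824083187/68719476736
(4,0): OLD=188929676897/1073741824 → NEW=255, ERR=-84874488223/1073741824
(4,1): OLD=6082026258273/34359738368 → NEW=255, ERR=-2679707025567/34359738368
(4,2): OLD=59494933190607/549755813888 → NEW=0, ERR=59494933190607/549755813888
(4,3): OLD=1496622622140257/8796093022208 → NEW=255, ERR=-746381098522783/8796093022208
(4,4): OLD=14128578798599207/140737488355328 → NEW=0, ERR=14128578798599207/140737488355328
(5,0): OLD=91080902654659/549755813888 → NEW=255, ERR=-49106829886781/549755813888
(5,1): OLD=694449926461833/4398046511104 → NEW=255, ERR=-427051933869687/4398046511104
(5,2): OLD=25973541794999633/140737488355328 → NEW=255, ERR=-9914517735609007/140737488355328
(5,3): OLD=98656722173588415/562949953421312 → NEW=255, ERR=-44895515948846145/562949953421312
(5,4): OLD=1839068015284434309/9007199254740992 → NEW=255, ERR=-457767794674518651/9007199254740992
(6,0): OLD=14417125791513363/70368744177664 → NEW=255, ERR=-3526903973790957/70368744177664
(6,1): OLD=382663888388078493/2251799813685248 → NEW=255, ERR=-191545064101659747/2251799813685248
(6,2): OLD=5827595229501507983/36028797018963968 → NEW=255, ERR=-3359748010334303857/36028797018963968
(6,3): OLD=88975684786620073189/576460752303423488 → NEW=255, ERR=-58021807050752916251/576460752303423488
(6,4): OLD=1688784913157249565827/9223372036854775808 → NEW=255, ERR=-663174956240718265213/9223372036854775808
Row 0: .....
Row 1: #.##.
Row 2: .#.#.
Row 3: #.###
Row 4: ##.#.
Row 5: #####
Row 6: #####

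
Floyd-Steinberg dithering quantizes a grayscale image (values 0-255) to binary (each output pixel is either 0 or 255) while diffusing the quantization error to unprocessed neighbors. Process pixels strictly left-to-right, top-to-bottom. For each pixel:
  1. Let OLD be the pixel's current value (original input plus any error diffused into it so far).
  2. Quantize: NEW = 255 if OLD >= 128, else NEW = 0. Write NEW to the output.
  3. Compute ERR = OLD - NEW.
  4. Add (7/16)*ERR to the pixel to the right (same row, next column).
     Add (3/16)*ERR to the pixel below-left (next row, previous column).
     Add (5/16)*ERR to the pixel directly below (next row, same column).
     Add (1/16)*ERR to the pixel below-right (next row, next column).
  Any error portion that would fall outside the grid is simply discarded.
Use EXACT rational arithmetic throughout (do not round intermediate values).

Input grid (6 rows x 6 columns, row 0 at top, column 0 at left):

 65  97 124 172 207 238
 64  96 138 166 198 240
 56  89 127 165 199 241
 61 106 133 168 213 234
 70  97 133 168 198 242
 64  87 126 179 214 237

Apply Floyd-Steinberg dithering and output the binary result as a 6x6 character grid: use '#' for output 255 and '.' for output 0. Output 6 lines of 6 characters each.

(0,0): OLD=65 → NEW=0, ERR=65
(0,1): OLD=2007/16 → NEW=0, ERR=2007/16
(0,2): OLD=45793/256 → NEW=255, ERR=-19487/256
(0,3): OLD=568103/4096 → NEW=255, ERR=-476377/4096
(0,4): OLD=10231313/65536 → NEW=255, ERR=-6480367/65536
(0,5): OLD=204198519/1048576 → NEW=255, ERR=-63188361/1048576
(1,0): OLD=27605/256 → NEW=0, ERR=27605/256
(1,1): OLD=352595/2048 → NEW=255, ERR=-169645/2048
(1,2): OLD=4194639/65536 → NEW=0, ERR=4194639/65536
(1,3): OLD=35221539/262144 → NEW=255, ERR=-31625181/262144
(1,4): OLD=1606436745/16777216 → NEW=0, ERR=1606436745/16777216
(1,5): OLD=68955523823/268435456 → NEW=255, ERR=504482543/268435456
(2,0): OLD=2430273/32768 → NEW=0, ERR=2430273/32768
(2,1): OLD=119854683/1048576 → NEW=0, ERR=119854683/1048576
(2,2): OLD=2838899921/16777216 → NEW=255, ERR=-1439290159/16777216
(2,3): OLD=14994949513/134217728 → NEW=0, ERR=14994949513/134217728
(2,4): OLD=1162271986971/4294967296 → NEW=255, ERR=67055326491/4294967296
(2,5): OLD=17482387588973/68719476736 → NEW=255, ERR=-41078978707/68719476736
(3,0): OLD=1771817905/16777216 → NEW=0, ERR=1771817905/16777216
(3,1): OLD=23685843805/134217728 → NEW=255, ERR=-10539676835/134217728
(3,2): OLD=107296114471/1073741824 → NEW=0, ERR=107296114471/1073741824
(3,3): OLD=16781062917685/68719476736 → NEW=255, ERR=-742403649995/68719476736
(3,4): OLD=120958877250069/549755813888 → NEW=255, ERR=-19228855291371/549755813888
(3,5): OLD=1930623702799643/8796093022208 → NEW=255, ERR=-312380017863397/8796093022208
(4,0): OLD=189577541055/2147483648 → NEW=0, ERR=189577541055/2147483648
(4,1): OLD=4687332640947/34359738368 → NEW=255, ERR=-4074400642893/34359738368
(4,2): OLD=115904668634921/1099511627776 → NEW=0, ERR=115904668634921/1099511627776
(4,3): OLD=3701925733376813/17592186044416 → NEW=255, ERR=-784081707949267/17592186044416
(4,4): OLD=45102521144866557/281474976710656 → NEW=255, ERR=-26673597916350723/281474976710656
(4,5): OLD=843329947641879499/4503599627370496 → NEW=255, ERR=-305087957337596981/4503599627370496
(5,0): OLD=38127373444553/549755813888 → NEW=0, ERR=38127373444553/549755813888
(5,1): OLD=1857177018149977/17592186044416 → NEW=0, ERR=1857177018149977/17592186044416
(5,2): OLD=26650060715188579/140737488355328 → NEW=255, ERR=-9237998815420061/140737488355328
(5,3): OLD=563736614668984177/4503599627370496 → NEW=0, ERR=563736614668984177/4503599627370496
(5,4): OLD=2014575600530450801/9007199254740992 → NEW=255, ERR=-282260209428502159/9007199254740992
(5,5): OLD=28275043401279133605/144115188075855872 → NEW=255, ERR=-8474329558064113755/144115188075855872
Row 0: ..####
Row 1: .#.#.#
Row 2: ..#.##
Row 3: .#.###
Row 4: .#.###
Row 5: ..#.##

Answer: ..####
.#.#.#
..#.##
.#.###
.#.###
..#.##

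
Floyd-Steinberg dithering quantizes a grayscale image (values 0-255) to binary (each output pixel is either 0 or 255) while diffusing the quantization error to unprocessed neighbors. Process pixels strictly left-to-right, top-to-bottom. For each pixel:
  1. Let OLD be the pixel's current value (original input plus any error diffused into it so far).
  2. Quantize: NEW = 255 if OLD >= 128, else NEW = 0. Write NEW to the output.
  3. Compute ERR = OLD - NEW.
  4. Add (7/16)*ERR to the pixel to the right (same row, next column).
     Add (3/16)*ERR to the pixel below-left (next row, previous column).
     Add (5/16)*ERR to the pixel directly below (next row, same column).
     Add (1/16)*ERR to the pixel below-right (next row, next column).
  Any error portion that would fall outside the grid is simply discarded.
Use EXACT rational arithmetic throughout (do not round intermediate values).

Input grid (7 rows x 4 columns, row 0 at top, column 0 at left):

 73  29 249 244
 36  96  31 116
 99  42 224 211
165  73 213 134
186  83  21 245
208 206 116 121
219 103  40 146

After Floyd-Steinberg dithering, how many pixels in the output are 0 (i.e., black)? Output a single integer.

Answer: 13

Derivation:
(0,0): OLD=73 → NEW=0, ERR=73
(0,1): OLD=975/16 → NEW=0, ERR=975/16
(0,2): OLD=70569/256 → NEW=255, ERR=5289/256
(0,3): OLD=1036447/4096 → NEW=255, ERR=-8033/4096
(1,0): OLD=17981/256 → NEW=0, ERR=17981/256
(1,1): OLD=315819/2048 → NEW=255, ERR=-206421/2048
(1,2): OLD=-209657/65536 → NEW=0, ERR=-209657/65536
(1,3): OLD=120878561/1048576 → NEW=0, ERR=120878561/1048576
(2,0): OLD=3344009/32768 → NEW=0, ERR=3344009/32768
(2,1): OLD=61803123/1048576 → NEW=0, ERR=61803123/1048576
(2,2): OLD=553861727/2097152 → NEW=255, ERR=19087967/2097152
(2,3): OLD=8415677507/33554432 → NEW=255, ERR=-140702653/33554432
(3,0): OLD=3488691449/16777216 → NEW=255, ERR=-789498631/16777216
(3,1): OLD=21183791527/268435456 → NEW=0, ERR=21183791527/268435456
(3,2): OLD=1087775609433/4294967296 → NEW=255, ERR=-7441051047/4294967296
(3,3): OLD=9105364983791/68719476736 → NEW=255, ERR=-8418101583889/68719476736
(4,0): OLD=799255401157/4294967296 → NEW=255, ERR=-295961259323/4294967296
(4,1): OLD=2551128136655/34359738368 → NEW=0, ERR=2551128136655/34359738368
(4,2): OLD=38378999891951/1099511627776 → NEW=0, ERR=38378999891951/1099511627776
(4,3): OLD=3903385544346425/17592186044416 → NEW=255, ERR=-582621896979655/17592186044416
(5,0): OLD=110164143325749/549755813888 → NEW=255, ERR=-30023589215691/549755813888
(5,1): OLD=3651211495283987/17592186044416 → NEW=255, ERR=-834795946042093/17592186044416
(5,2): OLD=919879924453935/8796093022208 → NEW=0, ERR=919879924453935/8796093022208
(5,3): OLD=44637745637717407/281474976710656 → NEW=255, ERR=-27138373423499873/281474976710656
(6,0): OLD=54334857786996825/281474976710656 → NEW=255, ERR=-17441261274220455/281474976710656
(6,1): OLD=347934652085394431/4503599627370496 → NEW=0, ERR=347934652085394431/4503599627370496
(6,2): OLD=6156389246202182345/72057594037927936 → NEW=0, ERR=6156389246202182345/72057594037927936
(6,3): OLD=184219802755061732991/1152921504606846976 → NEW=255, ERR=-109775180919684245889/1152921504606846976
Output grid:
  Row 0: ..##  (2 black, running=2)
  Row 1: .#..  (3 black, running=5)
  Row 2: ..##  (2 black, running=7)
  Row 3: #.##  (1 black, running=8)
  Row 4: #..#  (2 black, running=10)
  Row 5: ##.#  (1 black, running=11)
  Row 6: #..#  (2 black, running=13)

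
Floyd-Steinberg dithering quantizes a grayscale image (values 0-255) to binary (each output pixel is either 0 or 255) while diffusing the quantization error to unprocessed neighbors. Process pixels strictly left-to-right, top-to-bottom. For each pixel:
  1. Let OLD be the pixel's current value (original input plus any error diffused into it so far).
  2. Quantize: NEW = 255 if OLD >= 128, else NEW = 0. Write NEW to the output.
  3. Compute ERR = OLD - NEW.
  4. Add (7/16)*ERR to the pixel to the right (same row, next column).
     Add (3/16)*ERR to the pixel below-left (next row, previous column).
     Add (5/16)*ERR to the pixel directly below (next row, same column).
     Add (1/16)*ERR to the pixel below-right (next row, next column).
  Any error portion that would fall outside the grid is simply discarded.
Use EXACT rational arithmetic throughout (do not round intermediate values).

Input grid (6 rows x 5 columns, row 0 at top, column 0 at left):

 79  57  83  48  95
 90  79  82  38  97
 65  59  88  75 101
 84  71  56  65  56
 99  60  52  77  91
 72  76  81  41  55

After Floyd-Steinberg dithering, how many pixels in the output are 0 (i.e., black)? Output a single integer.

Answer: 23

Derivation:
(0,0): OLD=79 → NEW=0, ERR=79
(0,1): OLD=1465/16 → NEW=0, ERR=1465/16
(0,2): OLD=31503/256 → NEW=0, ERR=31503/256
(0,3): OLD=417129/4096 → NEW=0, ERR=417129/4096
(0,4): OLD=9145823/65536 → NEW=255, ERR=-7565857/65536
(1,0): OLD=33755/256 → NEW=255, ERR=-31525/256
(1,1): OLD=167421/2048 → NEW=0, ERR=167421/2048
(1,2): OLD=11864513/65536 → NEW=255, ERR=-4847167/65536
(1,3): OLD=6163309/262144 → NEW=0, ERR=6163309/262144
(1,4): OLD=325369767/4194304 → NEW=0, ERR=325369767/4194304
(2,0): OLD=1371183/32768 → NEW=0, ERR=1371183/32768
(2,1): OLD=85238005/1048576 → NEW=0, ERR=85238005/1048576
(2,2): OLD=1844966943/16777216 → NEW=0, ERR=1844966943/16777216
(2,3): OLD=37683249133/268435456 → NEW=255, ERR=-30767792147/268435456
(2,4): OLD=328846705723/4294967296 → NEW=0, ERR=328846705723/4294967296
(3,0): OLD=1884389439/16777216 → NEW=0, ERR=1884389439/16777216
(3,1): OLD=22652815187/134217728 → NEW=255, ERR=-11572705453/134217728
(3,2): OLD=155615200513/4294967296 → NEW=0, ERR=155615200513/4294967296
(3,3): OLD=569187584281/8589934592 → NEW=0, ERR=569187584281/8589934592
(3,4): OLD=13984792192925/137438953472 → NEW=0, ERR=13984792192925/137438953472
(4,0): OLD=253258342353/2147483648 → NEW=0, ERR=253258342353/2147483648
(4,1): OLD=6766401822545/68719476736 → NEW=0, ERR=6766401822545/68719476736
(4,2): OLD=124723910274015/1099511627776 → NEW=0, ERR=124723910274015/1099511627776
(4,3): OLD=2967418255239505/17592186044416 → NEW=255, ERR=-1518589186086575/17592186044416
(4,4): OLD=25100061754143159/281474976710656 → NEW=0, ERR=25100061754143159/281474976710656
(5,0): OLD=139985377443987/1099511627776 → NEW=0, ERR=139985377443987/1099511627776
(5,1): OLD=1681027964696953/8796093022208 → NEW=255, ERR=-561975755966087/8796093022208
(5,2): OLD=22086156660270913/281474976710656 → NEW=0, ERR=22086156660270913/281474976710656
(5,3): OLD=81248263187434511/1125899906842624 → NEW=0, ERR=81248263187434511/1125899906842624
(5,4): OLD=1964341287506873077/18014398509481984 → NEW=0, ERR=1964341287506873077/18014398509481984
Output grid:
  Row 0: ....#  (4 black, running=4)
  Row 1: #.#..  (3 black, running=7)
  Row 2: ...#.  (4 black, running=11)
  Row 3: .#...  (4 black, running=15)
  Row 4: ...#.  (4 black, running=19)
  Row 5: .#...  (4 black, running=23)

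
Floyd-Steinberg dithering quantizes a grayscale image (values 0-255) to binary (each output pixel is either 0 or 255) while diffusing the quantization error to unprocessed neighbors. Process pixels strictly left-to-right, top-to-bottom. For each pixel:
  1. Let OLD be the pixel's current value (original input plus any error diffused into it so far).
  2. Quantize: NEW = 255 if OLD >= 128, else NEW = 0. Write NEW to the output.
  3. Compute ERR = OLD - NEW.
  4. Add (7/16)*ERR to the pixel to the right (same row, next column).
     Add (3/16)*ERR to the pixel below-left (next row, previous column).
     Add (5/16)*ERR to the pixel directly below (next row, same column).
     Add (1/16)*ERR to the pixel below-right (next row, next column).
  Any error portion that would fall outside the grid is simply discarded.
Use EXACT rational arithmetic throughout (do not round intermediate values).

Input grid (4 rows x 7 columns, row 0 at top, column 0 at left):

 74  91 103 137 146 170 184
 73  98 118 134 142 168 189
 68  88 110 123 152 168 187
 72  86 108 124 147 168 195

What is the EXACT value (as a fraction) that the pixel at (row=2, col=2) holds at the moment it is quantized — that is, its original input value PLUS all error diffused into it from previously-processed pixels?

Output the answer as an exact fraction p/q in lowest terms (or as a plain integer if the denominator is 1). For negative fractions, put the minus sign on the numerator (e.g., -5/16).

(0,0): OLD=74 → NEW=0, ERR=74
(0,1): OLD=987/8 → NEW=0, ERR=987/8
(0,2): OLD=20093/128 → NEW=255, ERR=-12547/128
(0,3): OLD=192747/2048 → NEW=0, ERR=192747/2048
(0,4): OLD=6133357/32768 → NEW=255, ERR=-2222483/32768
(0,5): OLD=73571579/524288 → NEW=255, ERR=-60121861/524288
(0,6): OLD=1122650845/8388608 → NEW=255, ERR=-1016444195/8388608
(1,0): OLD=15265/128 → NEW=0, ERR=15265/128
(1,1): OLD=179175/1024 → NEW=255, ERR=-81945/1024
(1,2): OLD=2546547/32768 → NEW=0, ERR=2546547/32768
(1,3): OLD=23405175/131072 → NEW=255, ERR=-10018185/131072
(1,4): OLD=601852165/8388608 → NEW=0, ERR=601852165/8388608
(1,5): OLD=9166753173/67108864 → NEW=255, ERR=-7946007147/67108864
(1,6): OLD=98961788699/1073741824 → NEW=0, ERR=98961788699/1073741824
(2,0): OLD=1478877/16384 → NEW=0, ERR=1478877/16384
(2,1): OLD=65277903/524288 → NEW=0, ERR=65277903/524288
(2,2): OLD=1421241901/8388608 → NEW=255, ERR=-717853139/8388608
Target (2,2): original=110, with diffused error = 1421241901/8388608

Answer: 1421241901/8388608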